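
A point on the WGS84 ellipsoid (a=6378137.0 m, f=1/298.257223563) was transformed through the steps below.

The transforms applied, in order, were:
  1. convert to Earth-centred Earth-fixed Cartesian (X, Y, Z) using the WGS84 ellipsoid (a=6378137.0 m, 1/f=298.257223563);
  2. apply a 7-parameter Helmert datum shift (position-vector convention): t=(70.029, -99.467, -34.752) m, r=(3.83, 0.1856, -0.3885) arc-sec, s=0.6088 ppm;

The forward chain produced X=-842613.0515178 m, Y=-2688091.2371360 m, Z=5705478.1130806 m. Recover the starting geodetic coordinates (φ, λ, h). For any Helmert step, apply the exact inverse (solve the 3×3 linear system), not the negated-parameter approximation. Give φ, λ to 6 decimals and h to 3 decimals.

start: X=-842613.0515, Y=-2688091.2371, Z=5705478.1131 m
→ Helmert⁻¹: X=-842682.6388, Y=-2687885.7780, Z=5705558.5430
→ geod (Bowring, a=6378137.000): φ=63.87643700°, λ=-107.40679900°, h=2110.8650 m

φ=63.876437°, λ=-107.406799°, h=2110.865 m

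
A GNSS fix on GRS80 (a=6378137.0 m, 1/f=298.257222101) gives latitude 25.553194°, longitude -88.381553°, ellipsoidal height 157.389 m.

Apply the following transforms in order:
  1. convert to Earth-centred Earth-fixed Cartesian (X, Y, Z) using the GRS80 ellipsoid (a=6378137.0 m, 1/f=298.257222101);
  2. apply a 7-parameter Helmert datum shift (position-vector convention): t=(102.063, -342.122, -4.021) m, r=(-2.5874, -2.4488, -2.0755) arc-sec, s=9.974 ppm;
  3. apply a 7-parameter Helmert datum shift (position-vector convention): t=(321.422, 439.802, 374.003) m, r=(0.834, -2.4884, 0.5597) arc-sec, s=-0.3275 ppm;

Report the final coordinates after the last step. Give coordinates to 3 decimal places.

X=162942.929 m, Y=-5755628.619 m, Z=2735005.260 m

start: φ=25.553194°, λ=-88.381553°, h=157.389 m
→ ECEF (a=6378137.000, f=1/298.257222101): X=162625.6285, Y=-5755692.8278, Z=2734556.0796
→ Helmert 7p (PV): X=162638.9321, Y=-5756059.6907, Z=2734653.4643
→ Helmert 7p (PV): X=162942.9288, Y=-5755628.6194, Z=2735005.2600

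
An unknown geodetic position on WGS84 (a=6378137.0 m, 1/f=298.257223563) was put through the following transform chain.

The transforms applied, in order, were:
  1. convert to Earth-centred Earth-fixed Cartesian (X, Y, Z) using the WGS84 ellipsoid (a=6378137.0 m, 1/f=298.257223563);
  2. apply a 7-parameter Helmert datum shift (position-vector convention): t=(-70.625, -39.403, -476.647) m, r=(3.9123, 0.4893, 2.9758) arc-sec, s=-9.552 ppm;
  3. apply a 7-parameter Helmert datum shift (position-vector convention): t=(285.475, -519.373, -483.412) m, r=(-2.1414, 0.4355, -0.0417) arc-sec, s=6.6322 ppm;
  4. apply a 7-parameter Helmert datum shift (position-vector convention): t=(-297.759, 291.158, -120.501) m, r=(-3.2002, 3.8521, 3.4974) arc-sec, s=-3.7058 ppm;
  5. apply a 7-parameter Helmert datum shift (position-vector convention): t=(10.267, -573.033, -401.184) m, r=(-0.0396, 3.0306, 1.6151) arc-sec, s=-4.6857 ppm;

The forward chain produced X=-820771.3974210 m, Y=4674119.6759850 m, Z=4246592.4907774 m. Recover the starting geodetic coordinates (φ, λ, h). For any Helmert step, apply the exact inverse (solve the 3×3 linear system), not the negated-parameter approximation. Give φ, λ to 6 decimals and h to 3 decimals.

start: X=-820771.3974, Y=4674119.6760, Z=4246592.4908 m
→ Helmert⁻¹: X=-820811.3065, Y=4674720.2251, Z=4247002.4125
→ Helmert⁻¹: X=-820516.6482, Y=4674394.4069, Z=4247195.8522
→ Helmert⁻¹: X=-820806.5931, Y=4674838.5105, Z=4247697.8932
→ Helmert⁻¹: X=-820686.4384, Y=4675014.9842, Z=4248124.4996
→ geod (Bowring, a=6378137.000): φ=42.01984800°, λ=99.95667100°, h=1318.5060 m

φ=42.019848°, λ=99.956671°, h=1318.506 m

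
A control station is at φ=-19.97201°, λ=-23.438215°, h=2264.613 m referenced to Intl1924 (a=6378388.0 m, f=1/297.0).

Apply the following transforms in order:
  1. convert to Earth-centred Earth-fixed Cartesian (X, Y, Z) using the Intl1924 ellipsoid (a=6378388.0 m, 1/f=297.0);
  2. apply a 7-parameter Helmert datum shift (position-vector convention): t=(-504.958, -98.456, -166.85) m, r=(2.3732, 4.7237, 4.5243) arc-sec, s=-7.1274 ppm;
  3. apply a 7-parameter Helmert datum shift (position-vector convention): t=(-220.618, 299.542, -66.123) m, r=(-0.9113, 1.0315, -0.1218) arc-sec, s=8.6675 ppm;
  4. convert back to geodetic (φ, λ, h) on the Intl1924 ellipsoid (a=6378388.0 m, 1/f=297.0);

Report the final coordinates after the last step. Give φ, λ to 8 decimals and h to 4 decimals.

start: φ=-19.972010°, λ=-23.438215°, h=2264.613 m
→ ECEF (a=6378388.000, f=1/297.0): X=5504267.2264, Y=-2386269.0912, Z=-2165585.4028
→ Helmert 7p (PV): X=5503725.7844, Y=-2386204.8910, Z=-2165890.3262
→ Helmert 7p (PV): X=5503540.6294, Y=-2385938.8507, Z=-2165992.2030
→ geod (Bowring, a=6378388.000): φ=-19.97792415°, λ=-23.43808146°, h=1653.5845 m

φ=-19.97792415°, λ=-23.43808146°, h=1653.5845 m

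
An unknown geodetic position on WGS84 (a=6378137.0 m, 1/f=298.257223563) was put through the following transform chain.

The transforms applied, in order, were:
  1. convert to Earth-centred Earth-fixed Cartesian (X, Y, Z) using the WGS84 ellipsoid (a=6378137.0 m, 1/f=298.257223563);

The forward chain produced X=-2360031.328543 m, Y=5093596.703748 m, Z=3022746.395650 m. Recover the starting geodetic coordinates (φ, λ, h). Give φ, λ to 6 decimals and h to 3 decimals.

φ=28.461193°, λ=114.859845°, h=2538.914 m

start: X=-2360031.3285, Y=5093596.7037, Z=3022746.3956 m
→ geod (Bowring, a=6378137.000): φ=28.46119300°, λ=114.85984500°, h=2538.9140 m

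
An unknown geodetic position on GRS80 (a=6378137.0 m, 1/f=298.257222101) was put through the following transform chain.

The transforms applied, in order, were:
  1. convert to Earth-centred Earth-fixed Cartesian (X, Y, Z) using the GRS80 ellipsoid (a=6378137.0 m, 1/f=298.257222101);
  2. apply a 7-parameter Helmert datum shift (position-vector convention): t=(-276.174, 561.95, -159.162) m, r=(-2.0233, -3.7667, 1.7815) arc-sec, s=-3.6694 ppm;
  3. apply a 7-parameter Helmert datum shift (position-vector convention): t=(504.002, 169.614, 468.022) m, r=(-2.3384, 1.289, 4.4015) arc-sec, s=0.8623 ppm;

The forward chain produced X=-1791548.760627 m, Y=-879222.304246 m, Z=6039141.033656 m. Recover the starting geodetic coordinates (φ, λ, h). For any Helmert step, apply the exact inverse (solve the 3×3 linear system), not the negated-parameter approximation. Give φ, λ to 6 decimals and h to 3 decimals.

start: X=-1791548.7606, Y=-879222.3042, Z=6039141.0337 m
→ Helmert⁻¹: X=-1792107.7204, Y=-879421.3775, Z=6038646.6353
→ Helmert⁻¹: X=-1791735.4438, Y=-880030.3179, Z=6038852.0435
→ geod (Bowring, a=6378137.000): φ=71.82265200°, λ=-153.84153600°, h=1378.9720 m

φ=71.822652°, λ=-153.841536°, h=1378.972 m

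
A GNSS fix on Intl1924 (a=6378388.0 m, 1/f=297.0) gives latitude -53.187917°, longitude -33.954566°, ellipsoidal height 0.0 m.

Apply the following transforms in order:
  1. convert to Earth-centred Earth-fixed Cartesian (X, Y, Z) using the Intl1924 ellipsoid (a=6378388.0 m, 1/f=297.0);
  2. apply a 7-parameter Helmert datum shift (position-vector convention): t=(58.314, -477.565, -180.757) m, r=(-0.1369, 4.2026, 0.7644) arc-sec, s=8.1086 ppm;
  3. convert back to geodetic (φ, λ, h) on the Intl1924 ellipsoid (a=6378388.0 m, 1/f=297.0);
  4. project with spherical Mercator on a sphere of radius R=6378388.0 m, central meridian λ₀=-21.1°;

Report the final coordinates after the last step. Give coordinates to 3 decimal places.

E=-1431702.807 m, N=-7018044.569 m

start: φ=-53.187917°, λ=-33.954566°, h=0.000 m
→ ECEF (a=6378388.000, f=1/297.0): X=3177029.7714, Y=-2139270.1149, Z=-5083203.3436
→ Helmert 7p (PV): X=3177018.2047, Y=-2139756.6263, Z=-5083488.6302
→ geod (Bowring, a=6378388.000): φ=-53.18756708°, λ=-33.96069903°, h=385.4871 m
→ merc (R=6378388.0, λ₀=-21.1°): E=-1431702.8066, N=-7018044.5691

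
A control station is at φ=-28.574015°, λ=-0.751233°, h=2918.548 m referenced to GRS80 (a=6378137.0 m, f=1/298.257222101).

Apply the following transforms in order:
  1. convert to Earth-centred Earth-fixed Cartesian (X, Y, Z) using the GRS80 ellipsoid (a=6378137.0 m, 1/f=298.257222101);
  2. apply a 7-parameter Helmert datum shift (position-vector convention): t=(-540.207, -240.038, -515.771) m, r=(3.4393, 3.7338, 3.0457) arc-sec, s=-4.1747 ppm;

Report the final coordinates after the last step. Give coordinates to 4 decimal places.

X=5607037.3207 m, Y=-73635.2600 m, Z=-3034524.9406 m

start: φ=-28.574015°, λ=-0.751233°, h=2918.548 m
→ ECEF (a=6378137.000, f=1/298.257222101): X=5607654.7720, Y=-73528.9191, Z=-3033919.1000
→ Helmert 7p (PV): X=5607037.3207, Y=-73635.2600, Z=-3034524.9406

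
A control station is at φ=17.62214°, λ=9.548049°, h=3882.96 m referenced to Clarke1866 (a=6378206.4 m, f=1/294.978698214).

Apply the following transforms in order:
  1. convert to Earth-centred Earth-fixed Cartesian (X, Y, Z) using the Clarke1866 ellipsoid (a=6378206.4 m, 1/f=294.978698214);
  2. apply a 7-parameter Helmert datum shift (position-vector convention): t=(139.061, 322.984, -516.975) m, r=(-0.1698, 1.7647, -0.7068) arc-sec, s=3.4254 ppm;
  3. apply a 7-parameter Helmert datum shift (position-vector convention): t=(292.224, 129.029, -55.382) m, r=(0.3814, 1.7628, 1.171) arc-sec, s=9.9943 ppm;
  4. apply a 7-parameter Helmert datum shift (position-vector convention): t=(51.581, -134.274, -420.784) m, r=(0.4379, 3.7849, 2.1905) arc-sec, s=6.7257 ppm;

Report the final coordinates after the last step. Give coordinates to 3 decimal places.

X=6000857.701 m, Y=1009671.691 m, Z=1918463.558 m

start: φ=17.622140°, λ=9.548049°, h=3882.960 m
→ ECEF (a=6378206.400, f=1/294.978698214): X=6000198.9124, Y=1009262.4241, Z=1919627.5868
→ Helmert 7p (PV): X=6000378.4083, Y=1009569.8848, Z=1919065.0216
→ Helmert 7p (PV): X=6000741.2714, Y=1009739.5207, Z=1918979.4045
→ Helmert 7p (PV): X=6000857.7012, Y=1009671.6912, Z=1918463.5581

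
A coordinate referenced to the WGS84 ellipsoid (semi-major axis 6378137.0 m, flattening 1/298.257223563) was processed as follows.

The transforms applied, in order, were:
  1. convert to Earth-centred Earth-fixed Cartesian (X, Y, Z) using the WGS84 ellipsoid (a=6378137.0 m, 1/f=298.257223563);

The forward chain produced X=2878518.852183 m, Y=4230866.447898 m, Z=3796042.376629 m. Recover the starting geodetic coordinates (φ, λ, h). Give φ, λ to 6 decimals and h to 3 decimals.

start: X=2878518.8522, Y=4230866.4479, Z=3796042.3766 m
→ geod (Bowring, a=6378137.000): φ=36.75288000°, λ=55.77013500°, h=980.5030 m

φ=36.752880°, λ=55.770135°, h=980.503 m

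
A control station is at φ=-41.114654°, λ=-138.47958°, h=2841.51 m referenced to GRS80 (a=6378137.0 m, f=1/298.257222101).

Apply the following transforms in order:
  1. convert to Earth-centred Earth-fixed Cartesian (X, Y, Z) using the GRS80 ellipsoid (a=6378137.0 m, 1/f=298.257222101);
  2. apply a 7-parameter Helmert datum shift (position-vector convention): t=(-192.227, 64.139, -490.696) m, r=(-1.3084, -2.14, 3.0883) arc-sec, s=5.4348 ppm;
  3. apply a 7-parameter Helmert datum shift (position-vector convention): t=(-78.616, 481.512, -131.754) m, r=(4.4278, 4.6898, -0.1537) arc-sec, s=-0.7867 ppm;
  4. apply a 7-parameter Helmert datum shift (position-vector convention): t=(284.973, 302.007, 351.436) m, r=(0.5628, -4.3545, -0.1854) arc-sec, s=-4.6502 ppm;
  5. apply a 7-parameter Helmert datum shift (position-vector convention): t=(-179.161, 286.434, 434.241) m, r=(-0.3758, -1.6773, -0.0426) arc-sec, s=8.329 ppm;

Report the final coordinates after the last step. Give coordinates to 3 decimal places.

X=-3604694.477 m, Y=-3190254.918 m, Z=-4173876.504 m

start: φ=-41.114654°, λ=-138.479580°, h=2841.510 m
→ ECEF (a=6378137.000, f=1/298.257222101): X=-3604611.7757, Y=-3191382.0605, Z=-4173892.9650
→ Helmert 7p (PV): X=-3604732.5054, Y=-3191415.7128, Z=-4174423.4993
→ Helmert 7p (PV): X=-3604905.5766, Y=-3190839.3935, Z=-4174538.5180
→ Helmert 7p (PV): X=-3604518.5789, Y=-3190507.9179, Z=-4174252.4794
→ Helmert 7p (PV): X=-3604694.4765, Y=-3190254.9184, Z=-4173876.5043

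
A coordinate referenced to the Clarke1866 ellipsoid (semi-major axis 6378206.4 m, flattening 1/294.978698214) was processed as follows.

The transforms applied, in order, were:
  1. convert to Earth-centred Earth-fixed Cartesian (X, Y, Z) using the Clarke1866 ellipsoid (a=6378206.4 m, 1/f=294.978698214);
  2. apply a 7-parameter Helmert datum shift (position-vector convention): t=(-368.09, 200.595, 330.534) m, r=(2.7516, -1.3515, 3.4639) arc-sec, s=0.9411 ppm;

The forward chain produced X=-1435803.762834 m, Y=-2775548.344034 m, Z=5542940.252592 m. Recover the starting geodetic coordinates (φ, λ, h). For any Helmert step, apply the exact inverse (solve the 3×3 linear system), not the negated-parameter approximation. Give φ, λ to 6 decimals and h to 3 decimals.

start: X=-1435803.7628, Y=-2775548.3440, Z=5542940.2526 m
→ Helmert⁻¹: X=-1435444.6178, Y=-2775648.2810, Z=5542650.9354
→ geod (Bowring, a=6378206.400): φ=60.75256000°, λ=-117.34604000°, h=1058.9140 m

φ=60.752560°, λ=-117.346040°, h=1058.914 m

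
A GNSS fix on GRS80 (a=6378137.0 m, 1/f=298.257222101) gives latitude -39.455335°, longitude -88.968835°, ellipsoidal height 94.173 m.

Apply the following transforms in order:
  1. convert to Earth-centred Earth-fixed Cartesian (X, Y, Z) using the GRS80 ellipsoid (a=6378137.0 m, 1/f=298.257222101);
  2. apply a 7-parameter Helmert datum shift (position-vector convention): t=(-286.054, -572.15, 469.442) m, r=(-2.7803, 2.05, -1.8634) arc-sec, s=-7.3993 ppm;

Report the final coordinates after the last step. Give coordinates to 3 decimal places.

X=88375.964 m, Y=-4931223.558 m, Z=-4030970.864 m

start: φ=-39.455335°, λ=-88.968835°, h=94.173 m
→ ECEF (a=6378137.000, f=1/298.257222101): X=88747.2859, Y=-4930632.7477, Z=-4031535.7149
→ Helmert 7p (PV): X=88375.9642, Y=-4931223.5579, Z=-4030970.8635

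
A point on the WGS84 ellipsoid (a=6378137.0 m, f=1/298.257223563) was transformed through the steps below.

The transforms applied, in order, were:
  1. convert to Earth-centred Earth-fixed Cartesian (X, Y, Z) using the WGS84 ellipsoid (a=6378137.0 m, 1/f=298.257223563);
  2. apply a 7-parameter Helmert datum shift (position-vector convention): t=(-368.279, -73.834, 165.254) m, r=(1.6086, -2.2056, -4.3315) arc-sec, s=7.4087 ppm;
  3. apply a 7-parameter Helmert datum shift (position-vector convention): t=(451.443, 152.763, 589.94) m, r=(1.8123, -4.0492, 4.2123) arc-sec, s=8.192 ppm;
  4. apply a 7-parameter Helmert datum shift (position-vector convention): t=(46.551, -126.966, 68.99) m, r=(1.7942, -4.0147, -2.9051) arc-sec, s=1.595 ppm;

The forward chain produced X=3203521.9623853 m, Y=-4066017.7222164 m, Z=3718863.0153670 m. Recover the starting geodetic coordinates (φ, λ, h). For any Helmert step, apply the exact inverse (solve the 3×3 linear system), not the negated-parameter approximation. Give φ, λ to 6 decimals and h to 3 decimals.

start: X=3203521.9624, Y=-4066017.7222, Z=3718863.0154 m
→ Helmert⁻¹: X=3203599.9473, Y=-4065806.8029, Z=3718761.1062
→ Helmert⁻¹: X=3203112.2206, Y=-4065959.0027, Z=3718113.5513
→ Helmert⁻¹: X=3203581.9018, Y=-4065758.7768, Z=3717918.2039
→ geod (Bowring, a=6378137.000): φ=35.87095400°, λ=-51.76394200°, h=2252.7690 m

φ=35.870954°, λ=-51.763942°, h=2252.769 m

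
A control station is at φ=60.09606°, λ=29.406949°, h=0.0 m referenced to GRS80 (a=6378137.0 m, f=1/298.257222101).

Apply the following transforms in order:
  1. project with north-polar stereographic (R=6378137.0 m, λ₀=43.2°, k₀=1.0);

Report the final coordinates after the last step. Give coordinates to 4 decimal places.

E=-812180.8238 m, N=-3308340.0832 m

start: φ=60.096060°, λ=29.406949°, h=0.000 m
→ stereo (R=6378137.0, λ₀=43.2°): E=-812180.8238, N=-3308340.0832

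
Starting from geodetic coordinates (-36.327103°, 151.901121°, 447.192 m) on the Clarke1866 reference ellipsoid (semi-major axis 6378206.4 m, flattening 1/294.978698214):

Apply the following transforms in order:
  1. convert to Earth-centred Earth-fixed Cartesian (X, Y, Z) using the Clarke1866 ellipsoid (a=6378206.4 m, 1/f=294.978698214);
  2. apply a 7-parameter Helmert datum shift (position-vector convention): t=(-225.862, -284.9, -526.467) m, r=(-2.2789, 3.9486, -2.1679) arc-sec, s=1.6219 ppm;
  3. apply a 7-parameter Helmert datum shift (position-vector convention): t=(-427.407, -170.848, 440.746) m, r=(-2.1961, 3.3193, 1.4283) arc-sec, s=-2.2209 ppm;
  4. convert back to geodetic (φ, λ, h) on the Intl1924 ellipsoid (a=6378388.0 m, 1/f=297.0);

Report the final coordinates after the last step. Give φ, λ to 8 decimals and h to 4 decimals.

φ=-36.32333772°, λ=151.91031361°, h=552.2112 m

start: φ=-36.327103°, λ=151.901121°, h=447.192 m
→ ECEF (a=6378206.400, f=1/294.978698214): X=-4538646.8400, Y=2423297.6058, Z=-3757568.6111
→ Helmert 7p (PV): X=-4538926.5263, Y=2423022.8234, Z=-3758041.0611
→ Helmert 7p (PV): X=-4539421.1070, Y=2422775.1522, Z=-3757544.7246
→ geod (Bowring, a=6378388.000): φ=-36.32333772°, λ=151.91031361°, h=552.2112 m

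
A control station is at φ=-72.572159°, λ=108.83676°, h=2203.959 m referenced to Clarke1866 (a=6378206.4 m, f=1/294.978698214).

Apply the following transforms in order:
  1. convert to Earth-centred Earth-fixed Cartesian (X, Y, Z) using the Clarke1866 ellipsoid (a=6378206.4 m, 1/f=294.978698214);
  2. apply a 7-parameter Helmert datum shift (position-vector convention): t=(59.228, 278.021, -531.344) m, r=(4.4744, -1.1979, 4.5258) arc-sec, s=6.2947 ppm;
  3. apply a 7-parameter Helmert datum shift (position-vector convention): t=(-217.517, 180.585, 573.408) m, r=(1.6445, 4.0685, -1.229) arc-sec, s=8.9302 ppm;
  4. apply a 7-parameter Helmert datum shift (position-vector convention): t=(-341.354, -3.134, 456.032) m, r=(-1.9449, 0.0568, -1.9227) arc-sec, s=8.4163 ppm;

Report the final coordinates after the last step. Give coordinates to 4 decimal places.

start: φ=-72.572159°, λ=108.836760°, h=2203.959 m
→ ECEF (a=6378206.400, f=1/294.978698214): X=-618906.7326, Y=1814210.3723, Z=-6065034.1443
→ Helmert 7p (PV): X=-618855.9841, Y=1814617.7998, Z=-6065567.9053
→ Helmert 7p (PV): X=-619187.8576, Y=1814866.6369, Z=-6065021.9895
→ Helmert 7p (PV): X=-619519.1756, Y=1814827.3608, Z=-6064633.9448

X=-619519.1756 m, Y=1814827.3608 m, Z=-6064633.9448 m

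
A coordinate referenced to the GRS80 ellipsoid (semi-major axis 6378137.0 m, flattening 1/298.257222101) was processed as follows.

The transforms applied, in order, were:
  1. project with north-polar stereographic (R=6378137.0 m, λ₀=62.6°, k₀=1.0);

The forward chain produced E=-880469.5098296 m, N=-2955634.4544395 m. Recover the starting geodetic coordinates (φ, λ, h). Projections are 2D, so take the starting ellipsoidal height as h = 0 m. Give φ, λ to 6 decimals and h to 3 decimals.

φ=62.817621°, λ=46.011455°, h=0.000 m

start: E=-880469.5098, N=-2955634.4544 m
→ stereo⁻¹: φ=62.81762100°, λ=46.01145500°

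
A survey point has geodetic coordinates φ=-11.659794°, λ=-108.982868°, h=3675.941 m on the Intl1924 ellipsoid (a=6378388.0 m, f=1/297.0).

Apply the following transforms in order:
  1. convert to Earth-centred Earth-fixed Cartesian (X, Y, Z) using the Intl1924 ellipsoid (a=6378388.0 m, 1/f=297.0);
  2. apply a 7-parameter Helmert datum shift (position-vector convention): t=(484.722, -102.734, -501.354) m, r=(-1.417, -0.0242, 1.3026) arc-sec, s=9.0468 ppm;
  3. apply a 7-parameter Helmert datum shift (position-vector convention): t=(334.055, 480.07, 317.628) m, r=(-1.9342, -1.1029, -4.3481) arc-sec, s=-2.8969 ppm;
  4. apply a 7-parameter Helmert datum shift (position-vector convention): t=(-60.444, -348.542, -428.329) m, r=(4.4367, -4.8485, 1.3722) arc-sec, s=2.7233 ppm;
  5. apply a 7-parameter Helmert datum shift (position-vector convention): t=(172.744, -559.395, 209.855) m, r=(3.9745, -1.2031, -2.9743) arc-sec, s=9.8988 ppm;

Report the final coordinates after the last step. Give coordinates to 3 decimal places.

X=-2032628.698 m, Y=-5911823.882 m, Z=-1281967.574 m

start: φ=-11.659794°, λ=-108.982868°, h=3675.941 m
→ ECEF (a=6378388.000, f=1/297.0): X=-2033433.0151, Y=-5911259.5622, Z=-1281325.5643
→ Helmert 7p (PV): X=-2032929.2078, Y=-5911437.4184, Z=-1281798.1392
→ Helmert 7p (PV): X=-2032707.0237, Y=-5910909.3889, Z=-1281432.2350
→ Helmert 7p (PV): X=-2032703.5586, Y=-5911259.9876, Z=-1282038.9775
→ Helmert 7p (PV): X=-2032628.6981, Y=-5911823.8817, Z=-1281967.5743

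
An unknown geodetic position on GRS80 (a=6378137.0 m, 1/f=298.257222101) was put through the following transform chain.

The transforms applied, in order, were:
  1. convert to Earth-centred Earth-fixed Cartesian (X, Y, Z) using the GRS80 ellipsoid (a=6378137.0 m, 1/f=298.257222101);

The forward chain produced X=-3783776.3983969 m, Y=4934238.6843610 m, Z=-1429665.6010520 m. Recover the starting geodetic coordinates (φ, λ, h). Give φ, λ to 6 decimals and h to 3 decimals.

φ=-13.032843°, λ=127.482469°, h=3194.144 m

start: X=-3783776.3984, Y=4934238.6844, Z=-1429665.6011 m
→ geod (Bowring, a=6378137.000): φ=-13.03284300°, λ=127.48246900°, h=3194.1440 m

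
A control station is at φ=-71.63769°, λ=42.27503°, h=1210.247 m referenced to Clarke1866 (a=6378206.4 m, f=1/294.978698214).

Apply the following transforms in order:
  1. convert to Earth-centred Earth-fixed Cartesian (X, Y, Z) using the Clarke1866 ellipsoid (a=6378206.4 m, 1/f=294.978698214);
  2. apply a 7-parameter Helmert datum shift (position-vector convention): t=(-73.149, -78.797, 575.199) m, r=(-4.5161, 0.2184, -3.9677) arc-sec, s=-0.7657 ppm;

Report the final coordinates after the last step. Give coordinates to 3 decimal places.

X=1491505.415 m, Y=1355786.810 m, Z=-6031489.516 m

start: φ=-71.637690°, λ=42.275030°, h=1210.247 m
→ ECEF (a=6378206.400, f=1/294.978698214): X=1491560.0085, Y=1356027.4059, Z=-6032038.0650
→ Helmert 7p (PV): X=1491505.4149, Y=1355786.8097, Z=-6031489.5163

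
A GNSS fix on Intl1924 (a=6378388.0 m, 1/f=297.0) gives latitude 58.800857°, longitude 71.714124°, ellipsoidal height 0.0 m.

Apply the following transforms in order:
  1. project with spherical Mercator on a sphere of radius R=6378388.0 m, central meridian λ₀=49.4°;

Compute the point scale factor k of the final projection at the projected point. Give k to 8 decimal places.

start: φ=58.800857°, λ=71.714124°, h=0.000 m
→ into merc (λ₀=49.4°): φ=58.80085700°, λ−λ₀=22.31412400°
scale k = 1.93044895

1.93044895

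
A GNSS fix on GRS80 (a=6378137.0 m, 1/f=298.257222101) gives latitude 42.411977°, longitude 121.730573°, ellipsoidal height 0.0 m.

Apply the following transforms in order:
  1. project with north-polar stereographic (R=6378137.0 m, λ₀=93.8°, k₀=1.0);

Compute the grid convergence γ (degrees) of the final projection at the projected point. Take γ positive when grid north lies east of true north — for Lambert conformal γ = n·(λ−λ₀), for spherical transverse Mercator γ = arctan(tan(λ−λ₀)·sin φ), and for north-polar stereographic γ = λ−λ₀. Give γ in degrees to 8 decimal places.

start: φ=42.411977°, λ=121.730573°, h=0.000 m
→ into stereo (λ₀=93.8°): φ=42.41197700°, λ−λ₀=27.93057300°
convergence γ = 27.93057300°

27.93057300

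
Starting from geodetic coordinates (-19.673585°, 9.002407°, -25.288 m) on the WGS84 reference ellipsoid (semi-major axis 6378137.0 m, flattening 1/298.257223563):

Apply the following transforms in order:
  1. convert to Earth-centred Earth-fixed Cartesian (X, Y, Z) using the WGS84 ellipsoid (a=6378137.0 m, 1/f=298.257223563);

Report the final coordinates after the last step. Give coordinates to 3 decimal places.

X=5934065.781 m, Y=940119.233 m, Z=-2133697.576 m

start: φ=-19.673585°, λ=9.002407°, h=-25.288 m
→ ECEF (a=6378137.000, f=1/298.257223563): X=5934065.7814, Y=940119.2335, Z=-2133697.5755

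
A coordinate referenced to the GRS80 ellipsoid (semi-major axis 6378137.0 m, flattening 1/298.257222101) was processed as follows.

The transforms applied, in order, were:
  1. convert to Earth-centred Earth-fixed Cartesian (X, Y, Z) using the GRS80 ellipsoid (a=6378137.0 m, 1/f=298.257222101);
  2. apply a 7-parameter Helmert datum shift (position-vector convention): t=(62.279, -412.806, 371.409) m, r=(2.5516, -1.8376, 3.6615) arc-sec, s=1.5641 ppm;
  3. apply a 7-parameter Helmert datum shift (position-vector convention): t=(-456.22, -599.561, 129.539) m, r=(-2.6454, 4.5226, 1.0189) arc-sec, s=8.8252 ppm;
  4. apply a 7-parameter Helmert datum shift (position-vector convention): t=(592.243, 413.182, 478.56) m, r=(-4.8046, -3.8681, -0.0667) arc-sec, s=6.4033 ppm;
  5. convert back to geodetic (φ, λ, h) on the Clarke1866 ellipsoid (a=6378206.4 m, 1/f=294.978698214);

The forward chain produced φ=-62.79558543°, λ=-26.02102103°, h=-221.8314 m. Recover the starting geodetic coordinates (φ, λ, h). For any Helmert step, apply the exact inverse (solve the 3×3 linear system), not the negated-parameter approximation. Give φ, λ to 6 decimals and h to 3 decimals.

φ=-62.802274°, λ=-26.011369°, h=222.542 m

start: φ=-62.795585°, λ=-26.021021°, h=-221.831 m
→ ECEF (a=6378206.400, f=1/294.978698214): X=2627277.9866, Y=-1282602.5175, Z=-5649206.7429
→ Helmert⁻¹: X=2626563.3893, Y=-1282875.0335, Z=-5649728.2652
→ Helmert⁻¹: X=2627113.9696, Y=-1282204.6739, Z=-5649766.7855
→ Helmert⁻¹: X=2626974.4892, Y=-1281906.3907, Z=-5650136.9028
→ geod (Bowring, a=6378137.000): φ=-62.80227400°, λ=-26.01136900°, h=222.5420 m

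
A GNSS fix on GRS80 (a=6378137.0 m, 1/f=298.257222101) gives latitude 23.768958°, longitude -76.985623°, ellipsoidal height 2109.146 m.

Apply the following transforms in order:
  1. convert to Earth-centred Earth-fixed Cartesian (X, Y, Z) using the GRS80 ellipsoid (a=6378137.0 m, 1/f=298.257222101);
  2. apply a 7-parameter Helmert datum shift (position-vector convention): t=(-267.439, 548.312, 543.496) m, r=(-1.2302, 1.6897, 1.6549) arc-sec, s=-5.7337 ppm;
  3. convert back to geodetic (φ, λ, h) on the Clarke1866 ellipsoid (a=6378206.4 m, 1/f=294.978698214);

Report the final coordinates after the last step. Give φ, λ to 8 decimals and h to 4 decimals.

φ=23.77742061°, λ=-76.98627415°, h=1716.8798 m

start: φ=23.768958°, λ=-76.985623°, h=2109.146 m
→ ECEF (a=6378137.000, f=1/298.257222101): X=1315646.0652, Y=-5692172.3532, Z=2555735.4959
→ Helmert 7p (PV): X=1315437.6880, Y=-5691565.6057, Z=2556287.5095
→ geod (Bowring, a=6378206.400): φ=23.77742061°, λ=-76.98627415°, h=1716.8798 m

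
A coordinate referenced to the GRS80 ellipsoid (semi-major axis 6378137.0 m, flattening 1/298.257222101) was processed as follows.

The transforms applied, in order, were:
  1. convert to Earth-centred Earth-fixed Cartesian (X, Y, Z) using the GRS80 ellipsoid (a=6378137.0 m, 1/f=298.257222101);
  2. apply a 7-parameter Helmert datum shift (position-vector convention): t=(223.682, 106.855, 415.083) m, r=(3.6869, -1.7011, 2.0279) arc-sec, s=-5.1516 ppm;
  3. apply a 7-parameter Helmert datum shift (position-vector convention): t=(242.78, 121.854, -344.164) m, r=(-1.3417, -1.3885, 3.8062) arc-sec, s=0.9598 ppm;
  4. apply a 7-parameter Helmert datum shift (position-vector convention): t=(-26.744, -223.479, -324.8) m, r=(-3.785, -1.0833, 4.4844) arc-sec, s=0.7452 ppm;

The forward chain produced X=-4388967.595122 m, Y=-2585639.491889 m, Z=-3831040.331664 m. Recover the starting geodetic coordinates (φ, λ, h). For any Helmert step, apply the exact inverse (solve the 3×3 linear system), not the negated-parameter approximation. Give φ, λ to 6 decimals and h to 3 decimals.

φ=-37.126086°, λ=-149.502732°, h=3594.944 m

start: X=-4388967.5951, Y=-2585639.4919, Z=-3831040.3317 m
→ Helmert⁻¹: X=-4389013.9053, Y=-2585248.3700, Z=-3830737.0658
→ Helmert⁻¹: X=-4389325.9630, Y=-2585261.8308, Z=-3830376.4945
→ Helmert⁻¹: X=-4389629.2695, Y=-2585407.3206, Z=-3830728.8972
→ geod (Bowring, a=6378137.000): φ=-37.12608600°, λ=-149.50273200°, h=3594.9440 m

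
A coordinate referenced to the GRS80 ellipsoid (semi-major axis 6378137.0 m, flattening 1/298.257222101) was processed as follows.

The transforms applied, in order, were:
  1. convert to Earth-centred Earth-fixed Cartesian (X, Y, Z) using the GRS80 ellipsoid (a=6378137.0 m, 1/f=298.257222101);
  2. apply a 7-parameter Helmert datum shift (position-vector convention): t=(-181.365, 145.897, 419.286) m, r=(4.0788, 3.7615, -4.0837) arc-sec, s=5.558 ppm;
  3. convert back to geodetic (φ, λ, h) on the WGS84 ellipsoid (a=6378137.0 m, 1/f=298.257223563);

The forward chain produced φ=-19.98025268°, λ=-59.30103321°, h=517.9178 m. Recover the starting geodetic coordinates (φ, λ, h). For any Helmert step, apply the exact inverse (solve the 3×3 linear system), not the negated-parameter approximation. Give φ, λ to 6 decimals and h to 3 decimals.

start: φ=-19.980253°, λ=-59.301033°, h=517.918 m
→ ECEF (a=6378137.000, f=1/298.257223563): X=3061668.8668, Y=-5156649.8770, Z=-2165819.3572
→ Helmert⁻¹: X=3061974.8102, Y=-5156749.3237, Z=-2166068.7918
→ geod (Bowring, a=6378137.000): φ=-19.98162400°, λ=-59.29900500°, h=830.3090 m

φ=-19.981624°, λ=-59.299005°, h=830.309 m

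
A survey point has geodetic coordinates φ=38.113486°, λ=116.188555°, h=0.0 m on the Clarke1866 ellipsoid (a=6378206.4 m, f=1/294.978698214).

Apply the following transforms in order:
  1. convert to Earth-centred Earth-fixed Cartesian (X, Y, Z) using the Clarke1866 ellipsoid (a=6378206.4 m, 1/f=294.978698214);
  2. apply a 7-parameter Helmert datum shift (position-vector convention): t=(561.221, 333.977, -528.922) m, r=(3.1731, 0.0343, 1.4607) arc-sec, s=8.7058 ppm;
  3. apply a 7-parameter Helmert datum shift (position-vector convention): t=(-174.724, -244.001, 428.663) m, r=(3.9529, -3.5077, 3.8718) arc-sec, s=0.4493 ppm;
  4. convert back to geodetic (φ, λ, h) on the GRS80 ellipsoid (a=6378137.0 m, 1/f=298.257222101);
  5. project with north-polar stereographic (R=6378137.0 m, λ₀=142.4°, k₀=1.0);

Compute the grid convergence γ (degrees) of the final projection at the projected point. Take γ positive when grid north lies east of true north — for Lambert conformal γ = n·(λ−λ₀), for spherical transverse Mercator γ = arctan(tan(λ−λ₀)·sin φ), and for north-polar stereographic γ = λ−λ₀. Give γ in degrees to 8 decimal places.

start: φ=38.113486°, λ=116.188555°, h=0.000 m
→ ECEF (a=6378206.400, f=1/294.978698214): X=-2217573.6280, Y=4508978.0851, Z=3915167.9415
→ Helmert 7p (PV): X=-2217062.9931, Y=4509275.3821, Z=3914742.8379
→ Helmert 7p (PV): X=-2217389.9303, Y=4508916.7676, Z=3915221.9736
→ geod (Bowring, a=6378137.000): φ=38.11254565°, λ=116.18698391°, h=-94.7718 m
→ into stereo (λ₀=142.4°): φ=38.11254565°, λ−λ₀=-26.21301609°
convergence γ = -26.21301609°

-26.21301609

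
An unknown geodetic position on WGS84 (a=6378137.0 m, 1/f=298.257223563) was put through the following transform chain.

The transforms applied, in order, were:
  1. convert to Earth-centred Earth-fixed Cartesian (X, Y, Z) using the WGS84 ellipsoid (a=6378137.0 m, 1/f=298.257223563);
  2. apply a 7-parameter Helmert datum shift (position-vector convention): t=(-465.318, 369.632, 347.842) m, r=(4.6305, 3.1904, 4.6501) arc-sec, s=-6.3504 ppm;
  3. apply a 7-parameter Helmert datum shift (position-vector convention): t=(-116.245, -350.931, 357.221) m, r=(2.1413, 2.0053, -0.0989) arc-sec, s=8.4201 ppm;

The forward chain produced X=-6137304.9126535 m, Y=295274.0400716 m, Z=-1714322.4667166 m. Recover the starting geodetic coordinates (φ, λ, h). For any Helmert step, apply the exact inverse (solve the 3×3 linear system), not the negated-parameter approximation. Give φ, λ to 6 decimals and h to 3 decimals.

φ=-15.698357°, λ=177.244701°, h=2107.536 m

start: X=-6137304.9127, Y=295274.0401, Z=-1714322.4667 m
→ Helmert⁻¹: X=-6137120.4635, Y=295601.7381, Z=-1714727.9837
→ Helmert⁻¹: X=-6136660.9282, Y=295333.8231, Z=-1715188.2660
→ geod (Bowring, a=6378137.000): φ=-15.69835700°, λ=177.24470100°, h=2107.5360 m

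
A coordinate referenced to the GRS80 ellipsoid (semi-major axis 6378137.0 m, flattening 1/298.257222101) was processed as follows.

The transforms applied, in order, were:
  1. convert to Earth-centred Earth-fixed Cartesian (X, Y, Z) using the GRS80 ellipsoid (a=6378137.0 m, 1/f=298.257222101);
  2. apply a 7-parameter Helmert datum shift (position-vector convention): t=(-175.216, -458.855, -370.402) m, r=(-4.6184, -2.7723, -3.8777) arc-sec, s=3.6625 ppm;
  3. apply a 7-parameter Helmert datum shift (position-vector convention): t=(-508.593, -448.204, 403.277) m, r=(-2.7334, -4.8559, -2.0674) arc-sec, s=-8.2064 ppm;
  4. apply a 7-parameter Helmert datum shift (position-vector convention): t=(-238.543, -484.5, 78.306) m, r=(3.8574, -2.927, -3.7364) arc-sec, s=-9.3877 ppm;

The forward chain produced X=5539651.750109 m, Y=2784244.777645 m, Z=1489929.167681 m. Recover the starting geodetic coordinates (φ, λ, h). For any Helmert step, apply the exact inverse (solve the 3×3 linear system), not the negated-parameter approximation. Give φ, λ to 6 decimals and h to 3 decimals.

φ=13.594079°, λ=26.694058°, h=998.851 m

start: X=5539651.7501, Y=2784244.7776, Z=1489929.1677 m
→ Helmert⁻¹: X=5539912.9935, Y=2784883.6331, Z=1489734.1533
→ Helmert⁻¹: X=5540474.1957, Y=2785390.4918, Z=1489249.5759
→ Helmert⁻¹: X=5540596.7661, Y=2785909.9517, Z=1489602.4322
→ geod (Bowring, a=6378137.000): φ=13.59407900°, λ=26.69405800°, h=998.8510 m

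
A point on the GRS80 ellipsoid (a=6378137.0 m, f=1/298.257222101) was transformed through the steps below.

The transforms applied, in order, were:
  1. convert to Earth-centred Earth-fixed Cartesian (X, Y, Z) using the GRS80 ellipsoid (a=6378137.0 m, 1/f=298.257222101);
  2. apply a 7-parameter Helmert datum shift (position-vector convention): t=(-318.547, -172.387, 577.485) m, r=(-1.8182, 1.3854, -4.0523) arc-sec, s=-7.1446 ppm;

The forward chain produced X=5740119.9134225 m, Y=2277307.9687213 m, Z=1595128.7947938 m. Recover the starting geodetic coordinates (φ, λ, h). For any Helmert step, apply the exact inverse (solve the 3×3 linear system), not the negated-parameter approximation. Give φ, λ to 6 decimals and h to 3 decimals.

start: X=5740119.9134, Y=2277307.9687, Z=1595128.7948 m
→ Helmert⁻¹: X=5740424.0175, Y=2277595.3481, Z=1594621.3352
→ geod (Bowring, a=6378137.000): φ=14.57135100°, λ=21.64141100°, h=1507.1050 m

φ=14.571351°, λ=21.641411°, h=1507.105 m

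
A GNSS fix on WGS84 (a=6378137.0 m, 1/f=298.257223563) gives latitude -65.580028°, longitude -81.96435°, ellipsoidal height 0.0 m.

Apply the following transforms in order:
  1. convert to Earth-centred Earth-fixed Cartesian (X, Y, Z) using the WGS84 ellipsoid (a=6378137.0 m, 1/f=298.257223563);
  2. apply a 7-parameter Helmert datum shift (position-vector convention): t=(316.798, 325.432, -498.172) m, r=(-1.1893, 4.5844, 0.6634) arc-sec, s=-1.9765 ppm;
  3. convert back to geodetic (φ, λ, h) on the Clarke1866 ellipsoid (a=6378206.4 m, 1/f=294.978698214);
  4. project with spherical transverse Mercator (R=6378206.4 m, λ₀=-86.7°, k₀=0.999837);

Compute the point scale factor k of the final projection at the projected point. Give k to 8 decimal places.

start: φ=-65.580028°, λ=-81.964350°, h=0.000 m
→ ECEF (a=6378137.000, f=1/298.257223563): X=369631.9827, Y=-2618246.5870, Z=-5784743.9913
→ Helmert 7p (PV): X=369827.9008, Y=-2617948.1454, Z=-5785223.8486
→ geod (Bowring, a=6378206.400): φ=-65.58560612°, λ=-81.95924195°, h=453.8518 m
→ into tm (λ₀=-86.7°): φ=-65.58560612°, λ−λ₀=4.74075805°
scale k = 1.00042090

1.00042090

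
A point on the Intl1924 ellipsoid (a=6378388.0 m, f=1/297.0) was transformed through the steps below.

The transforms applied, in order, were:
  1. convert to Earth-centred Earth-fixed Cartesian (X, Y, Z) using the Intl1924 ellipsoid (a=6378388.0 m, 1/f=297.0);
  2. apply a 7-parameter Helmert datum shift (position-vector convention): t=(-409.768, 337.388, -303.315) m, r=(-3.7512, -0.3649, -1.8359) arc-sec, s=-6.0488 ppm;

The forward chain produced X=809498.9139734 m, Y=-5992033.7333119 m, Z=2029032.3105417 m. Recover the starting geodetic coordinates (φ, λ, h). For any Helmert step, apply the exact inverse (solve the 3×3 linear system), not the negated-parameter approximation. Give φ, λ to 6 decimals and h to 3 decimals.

φ=18.667642°, λ=-82.302242°, h=2130.756 m

start: X=809498.9140, Y=-5992033.7333, Z=2029032.3105 m
→ Helmert⁻¹: X=809970.5077, Y=-5992437.0633, Z=2029237.4873
→ geod (Bowring, a=6378388.000): φ=18.66764200°, λ=-82.30224200°, h=2130.7560 m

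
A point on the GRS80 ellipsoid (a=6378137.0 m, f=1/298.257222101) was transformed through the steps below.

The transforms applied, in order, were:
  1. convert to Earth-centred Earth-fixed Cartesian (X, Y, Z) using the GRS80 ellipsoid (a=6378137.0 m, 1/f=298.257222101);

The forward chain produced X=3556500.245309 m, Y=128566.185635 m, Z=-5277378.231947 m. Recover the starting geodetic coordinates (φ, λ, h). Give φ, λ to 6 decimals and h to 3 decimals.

start: X=3556500.2453, Y=128566.1856, Z=-5277378.2319 m
→ geod (Bowring, a=6378137.000): φ=-56.18419100°, λ=2.07032000°, h=1799.5880 m

φ=-56.184191°, λ=2.070320°, h=1799.588 m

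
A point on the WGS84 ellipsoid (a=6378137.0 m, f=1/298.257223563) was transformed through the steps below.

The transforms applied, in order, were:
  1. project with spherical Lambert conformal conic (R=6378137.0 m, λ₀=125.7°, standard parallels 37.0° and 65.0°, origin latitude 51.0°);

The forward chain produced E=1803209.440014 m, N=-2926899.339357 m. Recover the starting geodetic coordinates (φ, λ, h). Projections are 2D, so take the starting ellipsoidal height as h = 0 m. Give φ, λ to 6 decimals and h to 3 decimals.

φ=23.117656°, λ=142.103142°, h=0.000 m

start: E=1803209.4400, N=-2926899.3394 m
→ lcc⁻¹: φ=23.11765600°, λ=142.10314200°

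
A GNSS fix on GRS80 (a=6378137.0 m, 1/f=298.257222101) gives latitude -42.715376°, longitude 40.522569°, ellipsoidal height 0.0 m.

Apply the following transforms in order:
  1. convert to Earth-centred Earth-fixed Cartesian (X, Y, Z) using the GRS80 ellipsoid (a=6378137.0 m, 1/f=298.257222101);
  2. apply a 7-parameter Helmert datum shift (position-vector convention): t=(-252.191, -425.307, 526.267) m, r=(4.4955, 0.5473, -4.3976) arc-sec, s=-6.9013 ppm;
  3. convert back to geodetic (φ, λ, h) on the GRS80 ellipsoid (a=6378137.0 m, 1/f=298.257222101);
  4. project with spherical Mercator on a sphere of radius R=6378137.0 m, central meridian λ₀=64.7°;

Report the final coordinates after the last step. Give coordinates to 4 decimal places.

start: φ=-42.715376°, λ=40.522569°, h=0.000 m
→ ECEF (a=6378137.000, f=1/298.257222101): X=3567733.8762, Y=3049563.8874, Z=-4304323.7162
→ Helmert 7p (PV): X=3567510.6591, Y=3049135.2815, Z=-4303710.7461
→ geod (Bowring, a=6378137.000): φ=-42.71405836°, λ=40.52036203°, h=-745.0891 m
→ merc (R=6378137.0, λ₀=64.7°): E=-2691664.9869, N=-5268549.3952

E=-2691664.9869 m, N=-5268549.3952 m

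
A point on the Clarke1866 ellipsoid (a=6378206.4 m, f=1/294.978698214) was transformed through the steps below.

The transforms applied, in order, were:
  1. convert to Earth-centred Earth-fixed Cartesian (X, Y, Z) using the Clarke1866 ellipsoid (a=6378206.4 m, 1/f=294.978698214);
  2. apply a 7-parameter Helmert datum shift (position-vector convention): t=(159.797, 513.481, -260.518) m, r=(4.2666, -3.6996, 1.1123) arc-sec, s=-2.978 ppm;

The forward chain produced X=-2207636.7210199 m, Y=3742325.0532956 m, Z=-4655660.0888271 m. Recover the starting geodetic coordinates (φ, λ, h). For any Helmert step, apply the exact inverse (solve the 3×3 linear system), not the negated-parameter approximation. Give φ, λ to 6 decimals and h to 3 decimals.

φ=-47.172368°, λ=120.543340°, h=1149.177 m

start: X=-2207636.7210, Y=3742325.0533, Z=-4655660.0888 m
→ Helmert⁻¹: X=-2207866.4162, Y=3741738.3233, Z=-4655451.2321
→ geod (Bowring, a=6378206.400): φ=-47.17236800°, λ=120.54334000°, h=1149.1770 m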